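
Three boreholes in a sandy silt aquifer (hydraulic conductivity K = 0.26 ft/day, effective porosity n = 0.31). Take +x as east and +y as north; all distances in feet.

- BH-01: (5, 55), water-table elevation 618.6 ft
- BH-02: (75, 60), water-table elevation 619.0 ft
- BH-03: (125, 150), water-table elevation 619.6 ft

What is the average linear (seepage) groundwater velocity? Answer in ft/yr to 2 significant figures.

2.0 ft/yr

With h = a·x + b·y + c and BH-01 as origin, the differences give:
  70·a + 5·b = +0.4
  120·a + 95·b = +1.0
Eliminate b (×95 and ×5, subtract): 6050·a = 33.00 → a = ∂h/∂x = +0.005455
Back-substitute: b = ∂h/∂y = +0.003636.
|∇h| = √(0.005455² + 0.003636²) = 0.006556
Seepage velocity v = K·i/n = 0.26 × 0.006556 / 0.31 = 0.005499 ft/day = 2.009 ft/yr.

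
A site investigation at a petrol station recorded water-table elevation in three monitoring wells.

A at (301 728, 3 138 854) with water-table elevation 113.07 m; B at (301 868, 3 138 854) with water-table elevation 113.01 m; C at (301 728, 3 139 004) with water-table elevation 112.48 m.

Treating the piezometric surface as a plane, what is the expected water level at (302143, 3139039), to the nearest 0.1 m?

112.2 m

∂h/∂x = (113.01 − 113.07) / (301868 − 301728) = -0.0004286
∂h/∂y = (112.48 − 113.07) / (3139004 − 3138854) = -0.003933
h(302143, 3139039) = 113.07 + (-0.0004286)·(415) + (-0.003933)·(185) = 113.07 -0.178 -0.728 = 112.164 m.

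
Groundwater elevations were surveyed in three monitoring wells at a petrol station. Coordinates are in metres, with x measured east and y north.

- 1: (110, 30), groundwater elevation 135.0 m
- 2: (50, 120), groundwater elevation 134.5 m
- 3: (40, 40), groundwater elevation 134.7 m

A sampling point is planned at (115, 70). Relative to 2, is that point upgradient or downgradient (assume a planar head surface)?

Taking 1 as reference: 2−1 = (-60, 90, -0.5); 3−1 = (-70, 10, -0.3).
Solve a·Δx + b·Δy = Δh: det = (-60)·10 − (-70)·90 = 5700.
∂h/∂x = [(-0.5)·10 − (-0.3)·90] / 5700 = +0.003860
∂h/∂y = [(-60)·(-0.3) − (-70)·(-0.5)] / 5700 = -0.002982
Head at (115, 70) = 135.0 + (+0.003860)·(5) + (-0.002982)·(40) = 134.90 m.
That is higher than the 134.5 m at 2, so the point is upgradient.

upgradient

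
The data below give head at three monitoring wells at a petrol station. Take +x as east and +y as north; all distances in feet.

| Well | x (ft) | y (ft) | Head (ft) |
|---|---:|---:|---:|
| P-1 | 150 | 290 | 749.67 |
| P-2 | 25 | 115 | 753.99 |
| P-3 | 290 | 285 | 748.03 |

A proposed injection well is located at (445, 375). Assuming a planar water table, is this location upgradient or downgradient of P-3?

downgradient

Three-point gradient (reference P-1): Δ to P-2 = (-125, -175, +4.32), Δ to P-3 = (140, -5, -1.64).
∂h/∂x = -0.01228, ∂h/∂y = -0.01591 (det = 25125).
Head at (445, 375) = 749.67 + (-0.01228)·(295) + (-0.01591)·(85) = 744.69 ft.
That is lower than the 748.03 ft at P-3, so the point is downgradient.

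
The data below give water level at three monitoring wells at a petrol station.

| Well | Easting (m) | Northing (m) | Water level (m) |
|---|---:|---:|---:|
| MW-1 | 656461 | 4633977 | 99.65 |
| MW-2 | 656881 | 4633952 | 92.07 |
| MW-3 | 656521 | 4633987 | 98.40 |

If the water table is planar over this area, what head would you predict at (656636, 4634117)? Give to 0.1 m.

Differences from MW-1: to MW-2 (Δx, Δy, Δh) = (420, -25, -7.58); to MW-3 = (60, 10, -1.25).
Determinant of the coordinate differences = 420·10 − 60·(-25) = 5700.
∂h/∂x = [(-7.58)·10 − (-1.25)·(-25)] / 5700 = -0.01878
∂h/∂y = [420·(-1.25) − 60·(-7.58)] / 5700 = -0.01232
h(656636, 4634117) = 99.65 + (-0.01878)·(175) + (-0.01232)·(140) = 99.65 -3.287 -1.724 = 94.639 m.

94.6 m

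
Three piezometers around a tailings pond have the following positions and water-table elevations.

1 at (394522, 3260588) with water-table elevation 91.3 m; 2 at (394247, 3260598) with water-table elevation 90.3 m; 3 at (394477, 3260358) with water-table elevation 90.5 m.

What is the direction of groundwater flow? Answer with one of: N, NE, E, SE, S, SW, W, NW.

SW

Taking 1 as reference: 2−1 = (-275, 10, -1.0); 3−1 = (-45, -230, -0.8).
Solve a·Δx + b·Δy = Δh: det = (-275)·(-230) − (-45)·10 = 63700.
∂h/∂x = [(-1.0)·(-230) − (-0.8)·10] / 63700 = +0.003736
∂h/∂y = [(-275)·(-0.8) − (-45)·(-1.0)] / 63700 = +0.002747
Flow = −∇h = (-0.003736 east, -0.002747 north), which points southwest.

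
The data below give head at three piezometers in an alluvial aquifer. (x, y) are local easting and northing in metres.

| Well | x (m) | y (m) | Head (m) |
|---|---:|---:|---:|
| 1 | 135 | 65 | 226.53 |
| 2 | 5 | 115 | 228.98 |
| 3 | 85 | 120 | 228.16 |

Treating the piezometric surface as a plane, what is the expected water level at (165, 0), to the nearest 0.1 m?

Taking 1 as reference: 2−1 = (-130, 50, +2.45); 3−1 = (-50, 55, +1.63).
Solve a·Δx + b·Δy = Δh: det = (-130)·55 − (-50)·50 = -4650.
∂h/∂x = [(+2.45)·55 − (+1.63)·50] / -4650 = -0.01145
∂h/∂y = [(-130)·(+1.63) − (-50)·(+2.45)] / -4650 = +0.01923
h(165, 0) = 226.53 + (-0.01145)·(30) + (+0.01923)·(-65) = 226.53 -0.344 -1.250 = 224.937 m.

224.9 m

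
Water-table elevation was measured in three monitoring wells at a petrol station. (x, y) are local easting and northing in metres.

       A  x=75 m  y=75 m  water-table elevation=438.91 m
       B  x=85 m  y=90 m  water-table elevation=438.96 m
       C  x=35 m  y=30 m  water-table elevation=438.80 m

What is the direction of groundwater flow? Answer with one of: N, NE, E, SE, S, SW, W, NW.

Three-point gradient (reference A): Δ to B = (10, 15, +0.05), Δ to C = (-40, -45, -0.11).
∂h/∂x = -0.004000, ∂h/∂y = +0.006000 (det = 150).
Flow = −∇h = (+0.004000 east, -0.006000 north), which points southeast.

SE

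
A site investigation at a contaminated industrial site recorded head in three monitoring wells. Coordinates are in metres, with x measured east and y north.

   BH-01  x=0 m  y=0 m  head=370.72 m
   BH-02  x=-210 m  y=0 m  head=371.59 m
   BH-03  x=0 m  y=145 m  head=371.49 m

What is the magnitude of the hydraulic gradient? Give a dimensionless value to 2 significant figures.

∂h/∂x = (371.59 − 370.72) / (-210 − 0) = -0.004143
∂h/∂y = (371.49 − 370.72) / (145 − 0) = +0.005310
|∇h| = √(-0.004143² + 0.005310²) = 0.006735

0.0067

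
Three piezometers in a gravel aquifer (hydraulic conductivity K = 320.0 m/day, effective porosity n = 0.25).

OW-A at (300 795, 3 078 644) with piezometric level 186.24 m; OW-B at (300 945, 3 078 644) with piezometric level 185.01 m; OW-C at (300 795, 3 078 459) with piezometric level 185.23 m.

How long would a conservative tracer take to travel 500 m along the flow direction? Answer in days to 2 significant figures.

40 days

∂h/∂x = (185.01 − 186.24) / (300945 − 300795) = -0.008200
∂h/∂y = (185.23 − 186.24) / (3078459 − 3078644) = +0.005459
|∇h| = √(-0.008200² + 0.005459²) = 0.009851
Seepage velocity v = K·i/n = 320.0 × 0.009851 / 0.25 = 12.61 m/day.
t = 500 / 12.61 = 39.65 days.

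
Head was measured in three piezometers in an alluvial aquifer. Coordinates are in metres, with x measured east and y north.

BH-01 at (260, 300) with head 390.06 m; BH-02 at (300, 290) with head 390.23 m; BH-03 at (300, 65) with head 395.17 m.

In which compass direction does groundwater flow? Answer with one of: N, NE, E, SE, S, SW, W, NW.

With h = a·x + b·y + c and BH-01 as origin, the differences give:
  40·a + (-10)·b = +0.17
  40·a + (-235)·b = +5.11
Eliminate b (×(-235) and ×(-10), subtract): -9000·a = 11.150 → a = ∂h/∂x = -0.001239
Back-substitute: b = ∂h/∂y = -0.02196.
Flow = −∇h = (+0.001239 east, +0.02196 north), which points north.

N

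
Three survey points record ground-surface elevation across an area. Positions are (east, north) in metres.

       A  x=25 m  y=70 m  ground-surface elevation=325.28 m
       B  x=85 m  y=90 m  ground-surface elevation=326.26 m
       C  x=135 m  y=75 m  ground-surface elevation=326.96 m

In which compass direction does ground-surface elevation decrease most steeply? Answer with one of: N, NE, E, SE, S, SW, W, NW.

Three-point gradient (reference A): Δ to B = (60, 20, +0.98), Δ to C = (110, 5, +1.68).
∂z/∂x = +0.01511, ∂z/∂y = +0.003684 (det = -1900).
Steepest decrease is along −∇f = (-0.01511 E, -0.003684 N) → west.

W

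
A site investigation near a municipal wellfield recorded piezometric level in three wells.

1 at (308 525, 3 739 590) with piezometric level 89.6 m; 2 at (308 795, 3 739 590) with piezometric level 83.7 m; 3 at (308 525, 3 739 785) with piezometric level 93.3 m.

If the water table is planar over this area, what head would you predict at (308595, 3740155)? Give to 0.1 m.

98.8 m

∂h/∂x = (83.7 − 89.6) / (308795 − 308525) = -0.02185
∂h/∂y = (93.3 − 89.6) / (3739785 − 3739590) = +0.01897
h(308595, 3740155) = 89.6 + (-0.02185)·(70) + (+0.01897)·(565) = 89.6 -1.530 +10.721 = 98.791 m.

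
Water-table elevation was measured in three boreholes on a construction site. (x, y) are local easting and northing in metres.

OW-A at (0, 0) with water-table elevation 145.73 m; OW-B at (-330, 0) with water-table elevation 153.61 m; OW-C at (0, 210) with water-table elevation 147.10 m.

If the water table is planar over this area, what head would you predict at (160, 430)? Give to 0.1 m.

∂h/∂x = (153.61 − 145.73) / (-330 − 0) = -0.02388
∂h/∂y = (147.10 − 145.73) / (210 − 0) = +0.006524
h(160, 430) = 145.73 + (-0.02388)·(160) + (+0.006524)·(430) = 145.73 -3.821 +2.805 = 144.715 m.

144.7 m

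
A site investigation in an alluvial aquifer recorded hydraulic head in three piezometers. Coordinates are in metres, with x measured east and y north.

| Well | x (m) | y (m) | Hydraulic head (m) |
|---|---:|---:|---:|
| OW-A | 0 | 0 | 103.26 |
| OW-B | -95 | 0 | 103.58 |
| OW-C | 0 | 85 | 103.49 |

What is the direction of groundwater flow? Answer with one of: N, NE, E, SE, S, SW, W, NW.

SE

∂h/∂x = (103.58 − 103.26) / (-95 − 0) = -0.003368
∂h/∂y = (103.49 − 103.26) / (85 − 0) = +0.002706
Flow = −∇h = (+0.003368 east, -0.002706 north), which points southeast.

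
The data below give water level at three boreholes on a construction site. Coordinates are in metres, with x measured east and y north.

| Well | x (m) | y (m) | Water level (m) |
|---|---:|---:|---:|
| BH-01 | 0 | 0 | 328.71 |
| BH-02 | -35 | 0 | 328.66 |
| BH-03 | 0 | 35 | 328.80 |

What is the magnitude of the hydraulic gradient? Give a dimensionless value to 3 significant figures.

0.00294

∂h/∂x = (328.66 − 328.71) / (-35 − 0) = +0.001429
∂h/∂y = (328.80 − 328.71) / (35 − 0) = +0.002571
|∇h| = √(0.001429² + 0.002571²) = 0.002941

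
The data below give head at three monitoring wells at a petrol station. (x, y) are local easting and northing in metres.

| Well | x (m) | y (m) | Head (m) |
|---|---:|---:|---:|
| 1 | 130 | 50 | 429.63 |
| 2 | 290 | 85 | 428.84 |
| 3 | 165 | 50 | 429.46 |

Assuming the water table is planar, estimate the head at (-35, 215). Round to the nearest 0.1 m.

430.4 m

With h = a·x + b·y + c and 1 as origin, the differences give:
  160·a + 35·b = -0.79
  35·a + 0·b = -0.17
Eliminate b (×0 and ×35, subtract): -1225·a = 5.950 → a = ∂h/∂x = -0.004857
Back-substitute: b = ∂h/∂y = -0.0003673.
h(-35, 215) = 429.63 + (-0.004857)·(-165) + (-0.0003673)·(165) = 429.63 +0.801 -0.061 = 430.371 m.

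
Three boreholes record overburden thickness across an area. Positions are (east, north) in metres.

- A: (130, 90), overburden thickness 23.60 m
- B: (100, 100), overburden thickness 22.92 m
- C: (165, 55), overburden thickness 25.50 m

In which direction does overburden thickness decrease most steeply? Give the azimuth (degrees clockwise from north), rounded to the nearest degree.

Three-point gradient (reference A): Δ to B = (-30, 10, -0.68), Δ to C = (35, -35, +1.90).
∂d/∂x = +0.006857, ∂d/∂y = -0.04743 (det = 700).
Steepest decrease is along −∇f: components (-0.006857 E, +0.04743 N).
Azimuth = atan2(-0.006857, +0.04743) = 351.8° ≈ 352°.

352°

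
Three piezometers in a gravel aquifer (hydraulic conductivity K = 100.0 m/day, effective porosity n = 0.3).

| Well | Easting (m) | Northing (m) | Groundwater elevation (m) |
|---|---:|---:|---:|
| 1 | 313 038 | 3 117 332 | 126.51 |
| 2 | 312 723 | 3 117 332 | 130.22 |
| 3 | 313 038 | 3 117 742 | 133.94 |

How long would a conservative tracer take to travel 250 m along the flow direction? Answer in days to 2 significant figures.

∂h/∂x = (130.22 − 126.51) / (312723 − 313038) = -0.01178
∂h/∂y = (133.94 − 126.51) / (3117742 − 3117332) = +0.01812
|∇h| = √(-0.01178² + 0.01812²) = 0.02161
Seepage velocity v = K·i/n = 100.0 × 0.02161 / 0.3 = 7.203 m/day.
t = 250 / 7.203 = 34.71 days.

35 days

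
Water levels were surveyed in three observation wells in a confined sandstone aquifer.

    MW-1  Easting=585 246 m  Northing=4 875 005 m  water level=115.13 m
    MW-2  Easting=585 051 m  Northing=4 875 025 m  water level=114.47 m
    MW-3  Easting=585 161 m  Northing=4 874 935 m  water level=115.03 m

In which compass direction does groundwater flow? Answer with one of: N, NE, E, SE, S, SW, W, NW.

With h = a·x + b·y + c and MW-1 as origin, the differences give:
  (-195)·a + 20·b = -0.66
  (-85)·a + (-70)·b = -0.10
Eliminate b (×(-70) and ×20, subtract): 15350·a = 48.200 → a = ∂h/∂x = +0.003140
Back-substitute: b = ∂h/∂y = -0.002384.
Flow = −∇h = (-0.003140 east, +0.002384 north), which points northwest.

NW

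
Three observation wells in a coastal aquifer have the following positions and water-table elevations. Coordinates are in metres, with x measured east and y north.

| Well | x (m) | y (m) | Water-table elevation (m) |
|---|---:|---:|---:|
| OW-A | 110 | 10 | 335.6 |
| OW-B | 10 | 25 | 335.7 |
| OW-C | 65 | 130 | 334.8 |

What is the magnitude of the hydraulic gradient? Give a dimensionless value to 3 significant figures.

Differences from OW-A: to OW-B (Δx, Δy, Δh) = (-100, 15, +0.1); to OW-C = (-45, 120, -0.8).
Determinant of the coordinate differences = (-100)·120 − (-45)·15 = -11325.
∂h/∂x = [(+0.1)·120 − (-0.8)·15] / -11325 = -0.002119
∂h/∂y = [(-100)·(-0.8) − (-45)·(+0.1)] / -11325 = -0.007461
|∇h| = √(-0.002119² + -0.007461²) = 0.007756

0.00776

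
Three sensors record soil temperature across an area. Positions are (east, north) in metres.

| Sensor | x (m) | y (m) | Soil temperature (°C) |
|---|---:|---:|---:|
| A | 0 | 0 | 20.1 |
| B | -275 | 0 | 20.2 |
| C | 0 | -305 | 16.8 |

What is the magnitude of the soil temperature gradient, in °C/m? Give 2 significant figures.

∂T/∂x = (20.2 − 20.1) / (-275 − 0) = -0.0003636
∂T/∂y = (16.8 − 20.1) / (-305 − 0) = +0.01082
|∇f| = √(-0.0003636² + 0.01082²) = 0.01083 °C/m

0.011 °C/m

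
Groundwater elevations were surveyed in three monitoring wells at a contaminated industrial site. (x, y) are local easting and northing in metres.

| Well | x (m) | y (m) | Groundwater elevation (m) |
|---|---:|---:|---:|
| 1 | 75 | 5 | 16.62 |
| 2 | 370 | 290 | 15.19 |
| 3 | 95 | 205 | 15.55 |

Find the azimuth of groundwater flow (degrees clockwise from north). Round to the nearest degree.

356°

Differences from 1: to 2 (Δx, Δy, Δh) = (295, 285, -1.43); to 3 = (20, 200, -1.07).
Solve a·Δx + b·Δy = Δh: det = 295·200 − 20·285 = 53300.
∂h/∂x = [(-1.43)·200 − (-1.07)·285] / 53300 = +0.0003555
∂h/∂y = [295·(-1.07) − 20·(-1.43)] / 53300 = -0.005386
Flow direction (−∇h) has components (-0.0003555 E, +0.005386 N).
Azimuth = atan2(E, N) = atan2(-0.0003555, +0.005386) = 356.2° ≈ 356°.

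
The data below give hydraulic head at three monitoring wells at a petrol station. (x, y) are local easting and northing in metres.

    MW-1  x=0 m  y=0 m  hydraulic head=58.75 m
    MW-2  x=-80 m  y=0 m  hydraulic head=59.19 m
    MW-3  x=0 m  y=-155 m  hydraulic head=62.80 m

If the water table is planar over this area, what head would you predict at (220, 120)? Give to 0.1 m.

∂h/∂x = (59.19 − 58.75) / (-80 − 0) = -0.005500
∂h/∂y = (62.80 − 58.75) / (-155 − 0) = -0.02613
h(220, 120) = 58.75 + (-0.005500)·(220) + (-0.02613)·(120) = 58.75 -1.210 -3.135 = 54.405 m.

54.4 m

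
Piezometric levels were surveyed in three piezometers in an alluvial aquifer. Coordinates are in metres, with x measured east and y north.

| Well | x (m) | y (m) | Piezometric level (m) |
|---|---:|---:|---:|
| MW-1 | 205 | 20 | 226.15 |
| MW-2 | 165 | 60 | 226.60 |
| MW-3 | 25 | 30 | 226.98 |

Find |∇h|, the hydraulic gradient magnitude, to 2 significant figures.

0.0082

Taking MW-1 as reference: MW-2−MW-1 = (-40, 40, +0.45); MW-3−MW-1 = (-180, 10, +0.83).
Solve a·Δx + b·Δy = Δh: det = (-40)·10 − (-180)·40 = 6800.
∂h/∂x = [(+0.45)·10 − (+0.83)·40] / 6800 = -0.004221
∂h/∂y = [(-40)·(+0.83) − (-180)·(+0.45)] / 6800 = +0.007029
|∇h| = √(-0.004221² + 0.007029²) = 0.008199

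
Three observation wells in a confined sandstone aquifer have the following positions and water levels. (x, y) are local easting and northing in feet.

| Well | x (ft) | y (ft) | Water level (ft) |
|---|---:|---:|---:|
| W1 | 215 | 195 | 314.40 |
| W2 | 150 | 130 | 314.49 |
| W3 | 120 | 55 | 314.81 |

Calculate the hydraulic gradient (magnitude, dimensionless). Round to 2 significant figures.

Taking W1 as reference: W2−W1 = (-65, -65, +0.09); W3−W1 = (-95, -140, +0.41).
Determinant of the coordinate differences = (-65)·(-140) − (-95)·(-65) = 2925.
∂h/∂x = [(+0.09)·(-140) − (+0.41)·(-65)] / 2925 = +0.004803
∂h/∂y = [(-65)·(+0.41) − (-95)·(+0.09)] / 2925 = -0.006188
|∇h| = √(0.004803² + -0.006188²) = 0.007833

0.0078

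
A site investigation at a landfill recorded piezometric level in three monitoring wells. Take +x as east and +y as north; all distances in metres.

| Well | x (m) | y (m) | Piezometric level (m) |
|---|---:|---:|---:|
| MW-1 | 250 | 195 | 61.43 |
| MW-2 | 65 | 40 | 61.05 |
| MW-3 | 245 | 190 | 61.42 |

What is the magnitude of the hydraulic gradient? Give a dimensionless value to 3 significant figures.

Three-point gradient (reference MW-1): Δ to MW-2 = (-185, -155, -0.38), Δ to MW-3 = (-5, -5, -0.01).
∂h/∂x = +0.002333, ∂h/∂y = -0.0003333 (det = 150).
|∇h| = √(0.002333² + -0.0003333²) = 0.002357

0.00236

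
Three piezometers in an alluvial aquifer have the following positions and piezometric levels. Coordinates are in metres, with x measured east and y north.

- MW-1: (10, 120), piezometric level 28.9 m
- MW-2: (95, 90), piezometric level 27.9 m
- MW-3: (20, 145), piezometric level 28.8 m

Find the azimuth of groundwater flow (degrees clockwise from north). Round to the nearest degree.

093°

With h = a·x + b·y + c and MW-1 as origin, the differences give:
  85·a + (-30)·b = -1.0
  10·a + 25·b = -0.1
Eliminate b (×25 and ×(-30), subtract): 2425·a = -28.00 → a = ∂h/∂x = -0.01155
Back-substitute: b = ∂h/∂y = +0.0006186.
Flow direction (−∇h) has components (+0.01155 E, -0.0006186 N).
Azimuth = atan2(E, N) = atan2(+0.01155, -0.0006186) = 93.1° ≈ 093°.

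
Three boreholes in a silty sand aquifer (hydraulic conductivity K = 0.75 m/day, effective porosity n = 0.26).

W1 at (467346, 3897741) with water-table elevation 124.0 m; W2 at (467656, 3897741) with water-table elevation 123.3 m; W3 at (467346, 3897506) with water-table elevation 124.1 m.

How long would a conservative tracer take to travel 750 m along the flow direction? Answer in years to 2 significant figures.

∂h/∂x = (123.3 − 124.0) / (467656 − 467346) = -0.002258
∂h/∂y = (124.1 − 124.0) / (3897506 − 3897741) = -0.0004255
|∇h| = √(-0.002258² + -0.0004255²) = 0.002298
Seepage velocity v = K·i/n = 0.75 × 0.002298 / 0.26 = 0.006629 m/day.
t = 750 / 0.006629 = 1.131e+05 days = 310 years.

310 years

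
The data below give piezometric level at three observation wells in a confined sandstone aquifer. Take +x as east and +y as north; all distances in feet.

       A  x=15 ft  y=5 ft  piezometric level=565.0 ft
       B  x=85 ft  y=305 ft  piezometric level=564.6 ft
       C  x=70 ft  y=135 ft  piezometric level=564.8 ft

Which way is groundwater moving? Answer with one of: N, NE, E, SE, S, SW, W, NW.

NE

Differences from A: to B (Δx, Δy, Δh) = (70, 300, -0.4); to C = (55, 130, -0.2).
Determinant of the coordinate differences = 70·130 − 55·300 = -7400.
∂h/∂x = [(-0.4)·130 − (-0.2)·300] / -7400 = -0.001081
∂h/∂y = [70·(-0.2) − 55·(-0.4)] / -7400 = -0.001081
Flow = −∇h = (+0.001081 east, +0.001081 north), which points northeast.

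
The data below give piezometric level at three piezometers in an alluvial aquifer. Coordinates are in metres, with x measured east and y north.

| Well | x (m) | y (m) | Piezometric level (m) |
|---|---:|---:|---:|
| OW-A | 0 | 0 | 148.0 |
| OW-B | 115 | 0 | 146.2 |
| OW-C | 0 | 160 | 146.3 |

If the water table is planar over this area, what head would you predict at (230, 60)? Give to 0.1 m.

∂h/∂x = (146.2 − 148.0) / (115 − 0) = -0.01565
∂h/∂y = (146.3 − 148.0) / (160 − 0) = -0.01062
h(230, 60) = 148.0 + (-0.01565)·(230) + (-0.01062)·(60) = 148.0 -3.600 -0.637 = 143.762 m.

143.8 m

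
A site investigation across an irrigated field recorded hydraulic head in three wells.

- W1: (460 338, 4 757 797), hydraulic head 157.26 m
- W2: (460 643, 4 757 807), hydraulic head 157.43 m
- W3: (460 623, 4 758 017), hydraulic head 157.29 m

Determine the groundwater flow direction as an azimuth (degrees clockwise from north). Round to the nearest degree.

317°

Differences from W1: to W2 (Δx, Δy, Δh) = (305, 10, +0.17); to W3 = (285, 220, +0.03).
Determinant of the coordinate differences = 305·220 − 285·10 = 64250.
∂h/∂x = [(+0.17)·220 − (+0.03)·10] / 64250 = +0.0005774
∂h/∂y = [305·(+0.03) − 285·(+0.17)] / 64250 = -0.0006117
Flow direction (−∇h) has components (-0.0005774 E, +0.0006117 N).
Azimuth = atan2(E, N) = atan2(-0.0005774, +0.0006117) = 316.6° ≈ 317°.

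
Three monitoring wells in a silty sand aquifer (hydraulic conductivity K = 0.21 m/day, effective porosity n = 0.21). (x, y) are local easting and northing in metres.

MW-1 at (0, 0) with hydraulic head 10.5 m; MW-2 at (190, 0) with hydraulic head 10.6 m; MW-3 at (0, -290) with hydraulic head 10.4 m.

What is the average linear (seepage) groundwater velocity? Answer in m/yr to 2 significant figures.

∂h/∂x = (10.6 − 10.5) / (190 − 0) = +0.0005263
∂h/∂y = (10.4 − 10.5) / (-290 − 0) = +0.0003448
|∇h| = √(0.0005263² + 0.0003448²) = 0.0006292
Seepage velocity v = K·i/n = 0.21 × 0.0006292 / 0.21 = 0.0006292 m/day = 0.2298 m/yr.

0.23 m/yr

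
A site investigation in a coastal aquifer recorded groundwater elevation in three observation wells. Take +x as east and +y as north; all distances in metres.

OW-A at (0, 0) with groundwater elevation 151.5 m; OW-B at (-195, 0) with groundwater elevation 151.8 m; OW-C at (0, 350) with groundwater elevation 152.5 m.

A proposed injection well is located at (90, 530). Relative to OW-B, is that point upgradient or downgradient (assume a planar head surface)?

∂h/∂x = (151.8 − 151.5) / (-195 − 0) = -0.001538
∂h/∂y = (152.5 − 151.5) / (350 − 0) = +0.002857
Head at (90, 530) = 151.5 + (-0.001538)·(90) + (+0.002857)·(530) = 152.88 m.
That is higher than the 151.8 m at OW-B, so the point is upgradient.

upgradient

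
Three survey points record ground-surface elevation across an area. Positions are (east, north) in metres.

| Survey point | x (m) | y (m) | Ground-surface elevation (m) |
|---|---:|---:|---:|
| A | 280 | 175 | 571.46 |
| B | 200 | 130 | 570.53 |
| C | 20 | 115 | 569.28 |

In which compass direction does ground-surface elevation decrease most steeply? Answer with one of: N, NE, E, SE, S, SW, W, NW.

Taking A as reference: B−A = (-80, -45, -0.93); C−A = (-260, -60, -2.18).
Determinant of the coordinate differences = (-80)·(-60) − (-260)·(-45) = -6900.
∂z/∂x = [(-0.93)·(-60) − (-2.18)·(-45)] / -6900 = +0.006130
∂z/∂y = [(-80)·(-2.18) − (-260)·(-0.93)] / -6900 = +0.009768
Steepest decrease is along −∇f = (-0.006130 E, -0.009768 N) → southwest.

SW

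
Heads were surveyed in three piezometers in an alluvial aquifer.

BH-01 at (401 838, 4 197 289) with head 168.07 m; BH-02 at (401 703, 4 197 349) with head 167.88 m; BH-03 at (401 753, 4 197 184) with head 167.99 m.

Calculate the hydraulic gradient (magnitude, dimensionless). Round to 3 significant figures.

0.00131

With h = a·x + b·y + c and BH-01 as origin, the differences give:
  (-135)·a + 60·b = -0.19
  (-85)·a + (-105)·b = -0.08
Eliminate b (×(-105) and ×60, subtract): 19275·a = 24.750 → a = ∂h/∂x = +0.001284
Back-substitute: b = ∂h/∂y = -0.0002776.
|∇h| = √(0.001284² + -0.0002776²) = 0.001314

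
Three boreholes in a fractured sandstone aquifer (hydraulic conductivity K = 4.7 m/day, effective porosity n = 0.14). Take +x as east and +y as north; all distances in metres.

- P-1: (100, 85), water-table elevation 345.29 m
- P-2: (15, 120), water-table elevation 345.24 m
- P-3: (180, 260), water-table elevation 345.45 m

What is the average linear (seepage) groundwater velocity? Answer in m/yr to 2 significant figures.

12 m/yr

Differences from P-1: to P-2 (Δx, Δy, Δh) = (-85, 35, -0.05); to P-3 = (80, 175, +0.16).
Determinant of the coordinate differences = (-85)·175 − 80·35 = -17675.
∂h/∂x = [(-0.05)·175 − (+0.16)·35] / -17675 = +0.0008119
∂h/∂y = [(-85)·(+0.16) − 80·(-0.05)] / -17675 = +0.0005431
|∇h| = √(0.0008119² + 0.0005431²) = 0.0009768
Seepage velocity v = K·i/n = 4.7 × 0.0009768 / 0.14 = 0.03279 m/day = 11.98 m/yr.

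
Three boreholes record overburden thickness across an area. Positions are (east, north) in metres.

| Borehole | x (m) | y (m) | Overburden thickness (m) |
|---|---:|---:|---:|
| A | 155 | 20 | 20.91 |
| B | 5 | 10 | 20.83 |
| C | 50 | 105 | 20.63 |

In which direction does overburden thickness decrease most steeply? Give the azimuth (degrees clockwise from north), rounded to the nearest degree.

344°

Taking A as reference: B−A = (-150, -10, -0.08); C−A = (-105, 85, -0.28).
Solve a·Δx + b·Δy = Δd: det = (-150)·85 − (-105)·(-10) = -13800.
∂d/∂x = [(-0.08)·85 − (-0.28)·(-10)] / -13800 = +0.0006957
∂d/∂y = [(-150)·(-0.28) − (-105)·(-0.08)] / -13800 = -0.002435
Steepest decrease is along −∇f: components (-0.0006957 E, +0.002435 N).
Azimuth = atan2(-0.0006957, +0.002435) = 344.1° ≈ 344°.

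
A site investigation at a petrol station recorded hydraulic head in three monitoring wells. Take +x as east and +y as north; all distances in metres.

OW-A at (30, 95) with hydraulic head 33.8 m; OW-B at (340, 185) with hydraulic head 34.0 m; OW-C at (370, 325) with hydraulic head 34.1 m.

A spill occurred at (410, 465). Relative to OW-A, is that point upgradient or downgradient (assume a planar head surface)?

Taking OW-A as reference: OW-B−OW-A = (310, 90, +0.2); OW-C−OW-A = (340, 230, +0.3).
Solve a·Δx + b·Δy = Δh: det = 310·230 − 340·90 = 40700.
∂h/∂x = [(+0.2)·230 − (+0.3)·90] / 40700 = +0.0004668
∂h/∂y = [310·(+0.3) − 340·(+0.2)] / 40700 = +0.0006143
Head at (410, 465) = 33.8 + (+0.0004668)·(380) + (+0.0006143)·(370) = 34.20 m.
That is higher than the 33.8 m at OW-A, so the point is upgradient.

upgradient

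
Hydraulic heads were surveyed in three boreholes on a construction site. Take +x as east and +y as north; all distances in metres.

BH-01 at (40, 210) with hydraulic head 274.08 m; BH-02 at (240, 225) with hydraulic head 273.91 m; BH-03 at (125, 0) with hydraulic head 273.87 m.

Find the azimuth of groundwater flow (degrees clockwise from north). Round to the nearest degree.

Differences from BH-01: to BH-02 (Δx, Δy, Δh) = (200, 15, -0.17); to BH-03 = (85, -210, -0.21).
Solve a·Δx + b·Δy = Δh: det = 200·(-210) − 85·15 = -43275.
∂h/∂x = [(-0.17)·(-210) − (-0.21)·15] / -43275 = -0.0008977
∂h/∂y = [200·(-0.21) − 85·(-0.17)] / -43275 = +0.0006366
Flow direction (−∇h) has components (+0.0008977 E, -0.0006366 N).
Azimuth = atan2(E, N) = atan2(+0.0008977, -0.0006366) = 125.3° ≈ 125°.

125°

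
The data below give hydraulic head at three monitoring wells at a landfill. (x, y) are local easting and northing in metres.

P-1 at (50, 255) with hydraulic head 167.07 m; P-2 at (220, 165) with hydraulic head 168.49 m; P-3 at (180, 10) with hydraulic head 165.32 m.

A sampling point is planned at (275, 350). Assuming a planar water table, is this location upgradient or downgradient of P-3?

Taking P-1 as reference: P-2−P-1 = (170, -90, +1.42); P-3−P-1 = (130, -245, -1.75).
Solve a·Δx + b·Δy = Δh: det = 170·(-245) − 130·(-90) = -29950.
∂h/∂x = [(+1.42)·(-245) − (-1.75)·(-90)] / -29950 = +0.01687
∂h/∂y = [170·(-1.75) − 130·(+1.42)] / -29950 = +0.01610
Head at (275, 350) = 167.07 + (+0.01687)·(225) + (+0.01610)·(95) = 172.40 m.
That is higher than the 165.32 m at P-3, so the point is upgradient.

upgradient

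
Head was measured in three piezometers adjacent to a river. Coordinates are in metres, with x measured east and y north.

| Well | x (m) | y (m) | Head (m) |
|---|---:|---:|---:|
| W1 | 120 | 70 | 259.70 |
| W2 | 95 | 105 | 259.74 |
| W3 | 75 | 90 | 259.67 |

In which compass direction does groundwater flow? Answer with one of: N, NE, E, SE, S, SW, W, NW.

SW

With h = a·x + b·y + c and W1 as origin, the differences give:
  (-25)·a + 35·b = +0.04
  (-45)·a + 20·b = -0.03
Eliminate b (×20 and ×35, subtract): 1075·a = 1.850 → a = ∂h/∂x = +0.001721
Back-substitute: b = ∂h/∂y = +0.002372.
Flow = −∇h = (-0.001721 east, -0.002372 north), which points southwest.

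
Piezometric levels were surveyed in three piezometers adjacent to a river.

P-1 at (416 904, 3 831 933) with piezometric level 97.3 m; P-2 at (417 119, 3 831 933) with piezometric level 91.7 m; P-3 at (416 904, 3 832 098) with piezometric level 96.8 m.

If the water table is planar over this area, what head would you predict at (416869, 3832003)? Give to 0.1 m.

98.0 m

∂h/∂x = (91.7 − 97.3) / (417119 − 416904) = -0.02605
∂h/∂y = (96.8 − 97.3) / (3832098 − 3831933) = -0.003030
h(416869, 3832003) = 97.3 + (-0.02605)·(-35) + (-0.003030)·(70) = 97.3 +0.912 -0.212 = 98.000 m.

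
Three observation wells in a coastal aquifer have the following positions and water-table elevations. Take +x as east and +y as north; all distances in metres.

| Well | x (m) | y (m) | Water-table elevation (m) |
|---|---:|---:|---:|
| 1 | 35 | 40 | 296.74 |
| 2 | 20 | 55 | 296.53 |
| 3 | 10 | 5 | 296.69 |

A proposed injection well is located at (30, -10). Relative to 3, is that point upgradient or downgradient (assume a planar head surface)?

Differences from 1: to 2 (Δx, Δy, Δh) = (-15, 15, -0.21); to 3 = (-25, -35, -0.05).
Solve a·Δx + b·Δy = Δh: det = (-15)·(-35) − (-25)·15 = 900.
∂h/∂x = [(-0.21)·(-35) − (-0.05)·15] / 900 = +0.009000
∂h/∂y = [(-15)·(-0.05) − (-25)·(-0.21)] / 900 = -0.005000
Head at (30, -10) = 296.74 + (+0.009000)·(-5) + (-0.005000)·(-50) = 296.95 m.
That is higher than the 296.69 m at 3, so the point is upgradient.

upgradient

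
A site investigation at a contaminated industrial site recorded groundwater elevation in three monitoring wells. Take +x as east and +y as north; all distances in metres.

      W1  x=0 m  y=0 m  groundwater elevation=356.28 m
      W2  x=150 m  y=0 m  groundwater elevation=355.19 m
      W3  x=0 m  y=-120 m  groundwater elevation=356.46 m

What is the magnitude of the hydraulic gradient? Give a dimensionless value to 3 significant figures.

0.00742

∂h/∂x = (355.19 − 356.28) / (150 − 0) = -0.007267
∂h/∂y = (356.46 − 356.28) / (-120 − 0) = -0.001500
|∇h| = √(-0.007267² + -0.001500²) = 0.00742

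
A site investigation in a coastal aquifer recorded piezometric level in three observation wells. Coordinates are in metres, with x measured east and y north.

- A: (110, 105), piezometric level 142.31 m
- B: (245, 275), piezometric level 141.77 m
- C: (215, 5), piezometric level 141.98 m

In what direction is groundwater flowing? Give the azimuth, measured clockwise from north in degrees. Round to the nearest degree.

With h = a·x + b·y + c and A as origin, the differences give:
  135·a + 170·b = -0.54
  105·a + (-100)·b = -0.33
Eliminate b (×(-100) and ×170, subtract): -31350·a = 110.100 → a = ∂h/∂x = -0.003512
Back-substitute: b = ∂h/∂y = -0.0003876.
Flow direction (−∇h) has components (+0.003512 E, +0.0003876 N).
Azimuth = atan2(E, N) = atan2(+0.003512, +0.0003876) = 83.7° ≈ 084°.

084°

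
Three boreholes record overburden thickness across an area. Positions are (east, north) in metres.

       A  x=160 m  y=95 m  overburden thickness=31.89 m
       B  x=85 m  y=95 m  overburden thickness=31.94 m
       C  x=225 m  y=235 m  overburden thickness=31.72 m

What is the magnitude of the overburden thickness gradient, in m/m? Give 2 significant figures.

0.0011 m/m

Differences from A: to B (Δx, Δy, Δh) = (-75, 0, +0.05); to C = (65, 140, -0.17).
Determinant of the coordinate differences = (-75)·140 − 65·0 = -10500.
∂d/∂x = [(+0.05)·140 − (-0.17)·0] / -10500 = -0.0006667
∂d/∂y = [(-75)·(-0.17) − 65·(+0.05)] / -10500 = -0.0009048
|∇f| = √(-0.0006667² + -0.0009048²) = 0.001124 m/m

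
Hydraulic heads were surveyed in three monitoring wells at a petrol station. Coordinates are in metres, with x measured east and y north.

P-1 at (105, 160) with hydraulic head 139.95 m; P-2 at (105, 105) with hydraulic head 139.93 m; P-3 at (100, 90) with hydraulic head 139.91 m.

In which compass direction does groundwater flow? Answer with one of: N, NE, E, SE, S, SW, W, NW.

W

Differences from P-1: to P-2 (Δx, Δy, Δh) = (0, -55, -0.02); to P-3 = (-5, -70, -0.04).
Determinant of the coordinate differences = 0·(-70) − (-5)·(-55) = -275.
∂h/∂x = [(-0.02)·(-70) − (-0.04)·(-55)] / -275 = +0.002909
∂h/∂y = [0·(-0.04) − (-5)·(-0.02)] / -275 = +0.0003636
Flow = −∇h = (-0.002909 east, -0.0003636 north), which points west.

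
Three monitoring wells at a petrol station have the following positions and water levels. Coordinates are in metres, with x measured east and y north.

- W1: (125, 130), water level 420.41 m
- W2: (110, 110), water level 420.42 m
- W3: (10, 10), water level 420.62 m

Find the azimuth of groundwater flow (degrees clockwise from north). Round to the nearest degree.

124°

With h = a·x + b·y + c and W1 as origin, the differences give:
  (-15)·a + (-20)·b = +0.01
  (-115)·a + (-120)·b = +0.21
Eliminate b (×(-120) and ×(-20), subtract): -500·a = 3.000 → a = ∂h/∂x = -0.006000
Back-substitute: b = ∂h/∂y = +0.004000.
Flow direction (−∇h) has components (+0.006000 E, -0.004000 N).
Azimuth = atan2(E, N) = atan2(+0.006000, -0.004000) = 123.7° ≈ 124°.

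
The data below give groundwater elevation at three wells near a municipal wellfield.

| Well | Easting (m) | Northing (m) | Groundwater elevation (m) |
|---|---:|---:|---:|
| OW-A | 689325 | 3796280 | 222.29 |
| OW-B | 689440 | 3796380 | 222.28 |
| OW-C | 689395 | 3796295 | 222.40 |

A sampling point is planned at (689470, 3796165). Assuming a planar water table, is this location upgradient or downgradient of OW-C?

Differences from OW-A: to OW-B (Δx, Δy, Δh) = (115, 100, -0.01); to OW-C = (70, 15, +0.11).
Solve a·Δx + b·Δy = Δh: det = 115·15 − 70·100 = -5275.
∂h/∂x = [(-0.01)·15 − (+0.11)·100] / -5275 = +0.002114
∂h/∂y = [115·(+0.11) − 70·(-0.01)] / -5275 = -0.002531
Head at (689470, 3796165) = 222.29 + (+0.002114)·(145) + (-0.002531)·(-115) = 222.89 m.
That is higher than the 222.40 m at OW-C, so the point is upgradient.

upgradient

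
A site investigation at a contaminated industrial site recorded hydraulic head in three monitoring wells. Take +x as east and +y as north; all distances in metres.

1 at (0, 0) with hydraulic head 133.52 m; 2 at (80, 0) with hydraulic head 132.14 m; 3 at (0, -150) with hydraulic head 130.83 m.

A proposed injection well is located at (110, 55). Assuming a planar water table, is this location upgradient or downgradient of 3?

∂h/∂x = (132.14 − 133.52) / (80 − 0) = -0.01725
∂h/∂y = (130.83 − 133.52) / (-150 − 0) = +0.01793
Head at (110, 55) = 133.52 + (-0.01725)·(110) + (+0.01793)·(55) = 132.61 m.
That is higher than the 130.83 m at 3, so the point is upgradient.

upgradient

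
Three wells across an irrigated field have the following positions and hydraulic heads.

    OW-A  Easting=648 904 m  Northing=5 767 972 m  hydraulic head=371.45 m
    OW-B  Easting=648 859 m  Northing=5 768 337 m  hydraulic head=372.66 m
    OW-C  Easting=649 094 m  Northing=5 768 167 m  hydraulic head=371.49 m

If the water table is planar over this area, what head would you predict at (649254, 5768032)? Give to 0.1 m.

With h = a·x + b·y + c and OW-A as origin, the differences give:
  (-45)·a + 365·b = +1.21
  190·a + 195·b = +0.04
Eliminate b (×195 and ×365, subtract): -78125·a = 221.350 → a = ∂h/∂x = -0.002833
Back-substitute: b = ∂h/∂y = +0.002966.
h(649254, 5768032) = 371.45 + (-0.002833)·(350) + (+0.002966)·(60) = 371.45 -0.992 +0.178 = 370.636 m.

370.6 m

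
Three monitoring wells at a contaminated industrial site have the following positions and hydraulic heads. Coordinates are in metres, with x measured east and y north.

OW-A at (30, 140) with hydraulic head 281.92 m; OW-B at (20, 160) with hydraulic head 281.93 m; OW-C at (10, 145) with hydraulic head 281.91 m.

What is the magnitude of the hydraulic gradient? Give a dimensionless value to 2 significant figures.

0.0011

Taking OW-A as reference: OW-B−OW-A = (-10, 20, +0.01); OW-C−OW-A = (-20, 5, -0.01).
Determinant of the coordinate differences = (-10)·5 − (-20)·20 = 350.
∂h/∂x = [(+0.01)·5 − (-0.01)·20] / 350 = +0.0007143
∂h/∂y = [(-10)·(-0.01) − (-20)·(+0.01)] / 350 = +0.0008571
|∇h| = √(0.0007143² + 0.0008571²) = 0.001116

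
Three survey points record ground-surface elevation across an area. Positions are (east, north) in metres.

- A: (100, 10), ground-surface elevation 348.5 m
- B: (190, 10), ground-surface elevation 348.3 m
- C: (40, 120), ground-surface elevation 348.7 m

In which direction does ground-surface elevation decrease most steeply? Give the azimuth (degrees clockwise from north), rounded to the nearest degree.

105°

Differences from A: to B (Δx, Δy, Δh) = (90, 0, -0.2); to C = (-60, 110, +0.2).
Determinant of the coordinate differences = 90·110 − (-60)·0 = 9900.
∂z/∂x = [(-0.2)·110 − (+0.2)·0] / 9900 = -0.002222
∂z/∂y = [90·(+0.2) − (-60)·(-0.2)] / 9900 = +0.0006061
Steepest decrease is along −∇f: components (+0.002222 E, -0.0006061 N).
Azimuth = atan2(+0.002222, -0.0006061) = 105.3° ≈ 105°.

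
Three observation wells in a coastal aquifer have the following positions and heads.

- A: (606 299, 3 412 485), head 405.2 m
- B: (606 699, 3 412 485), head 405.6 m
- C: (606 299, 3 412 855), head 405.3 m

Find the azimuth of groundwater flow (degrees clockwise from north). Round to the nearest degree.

255°

∂h/∂x = (405.6 − 405.2) / (606699 − 606299) = +0.001000
∂h/∂y = (405.3 − 405.2) / (3412855 − 3412485) = +0.0002703
Flow direction (−∇h) has components (-0.001000 E, -0.0002703 N).
Azimuth = atan2(E, N) = atan2(-0.001000, -0.0002703) = 254.9° ≈ 255°.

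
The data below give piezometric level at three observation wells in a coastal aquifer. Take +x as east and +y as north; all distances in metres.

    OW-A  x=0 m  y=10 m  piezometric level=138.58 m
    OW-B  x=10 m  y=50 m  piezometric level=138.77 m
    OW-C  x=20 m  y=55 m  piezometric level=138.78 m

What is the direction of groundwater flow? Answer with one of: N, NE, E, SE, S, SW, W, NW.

Differences from OW-A: to OW-B (Δx, Δy, Δh) = (10, 40, +0.19); to OW-C = (20, 45, +0.20).
Solve a·Δx + b·Δy = Δh: det = 10·45 − 20·40 = -350.
∂h/∂x = [(+0.19)·45 − (+0.20)·40] / -350 = -0.001571
∂h/∂y = [10·(+0.20) − 20·(+0.19)] / -350 = +0.005143
Flow = −∇h = (+0.001571 east, -0.005143 north), which points south.

S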